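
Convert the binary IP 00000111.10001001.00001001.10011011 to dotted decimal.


00000111 = 7
10001001 = 137
00001001 = 9
10011011 = 155
IP: 7.137.9.155


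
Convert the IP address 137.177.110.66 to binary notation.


137 = 10001001
177 = 10110001
110 = 01101110
66 = 01000010
Binary: 10001001.10110001.01101110.01000010


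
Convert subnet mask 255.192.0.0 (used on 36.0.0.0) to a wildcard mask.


Subnet mask: 255.192.0.0
Wildcard = 255.255.255.255 - subnet mask
255 - 255 = 0
255 - 192 = 63
255 - 0 = 255
255 - 0 = 255
Wildcard: 0.63.255.255


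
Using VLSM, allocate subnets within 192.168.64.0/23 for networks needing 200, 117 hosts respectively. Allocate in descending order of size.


200 hosts -> /24 (254 usable): 192.168.64.0/24
117 hosts -> /25 (126 usable): 192.168.65.0/25
Allocation: 192.168.64.0/24 (200 hosts, 254 usable); 192.168.65.0/25 (117 hosts, 126 usable)


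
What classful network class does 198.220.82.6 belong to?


First octet: 198
Binary: 11000110
110xxxxx -> Class C (192-223)
Class C, default mask 255.255.255.0 (/24)


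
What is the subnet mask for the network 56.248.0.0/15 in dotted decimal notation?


/15 means 15 network bits, 17 host bits
Binary: 11111111111111100000000000000000
Mask: 255.254.0.0


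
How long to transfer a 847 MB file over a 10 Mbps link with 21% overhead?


Effective throughput = 10 * (1 - 21/100) = 7.9 Mbps
File size in Mb = 847 * 8 = 6776 Mb
Time = 6776 / 7.9
Time = 857.7215 seconds


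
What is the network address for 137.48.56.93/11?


IP:   10001001.00110000.00111000.01011101
Mask: 11111111.11100000.00000000.00000000
AND operation:
Net:  10001001.00100000.00000000.00000000
Network: 137.32.0.0/11


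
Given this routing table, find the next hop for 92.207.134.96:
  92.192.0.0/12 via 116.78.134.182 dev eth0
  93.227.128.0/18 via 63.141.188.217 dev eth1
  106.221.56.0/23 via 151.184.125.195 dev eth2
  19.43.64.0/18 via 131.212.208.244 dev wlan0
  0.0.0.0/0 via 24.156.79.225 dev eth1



Longest prefix match for 92.207.134.96:
  /12 92.192.0.0: MATCH
  /18 93.227.128.0: no
  /23 106.221.56.0: no
  /18 19.43.64.0: no
  /0 0.0.0.0: MATCH
Selected: next-hop 116.78.134.182 via eth0 (matched /12)


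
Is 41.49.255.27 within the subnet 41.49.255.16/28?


Subnet network: 41.49.255.16
Test IP AND mask: 41.49.255.16
Yes, 41.49.255.27 is in 41.49.255.16/28


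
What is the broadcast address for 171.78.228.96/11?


Network: 171.64.0.0/11
Host bits = 21
Set all host bits to 1:
Broadcast: 171.95.255.255


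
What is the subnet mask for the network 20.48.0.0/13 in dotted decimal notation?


/13 means 13 network bits, 19 host bits
Binary: 11111111111110000000000000000000
Mask: 255.248.0.0


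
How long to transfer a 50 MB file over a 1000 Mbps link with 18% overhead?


Effective throughput = 1000 * (1 - 18/100) = 820.0 Mbps
File size in Mb = 50 * 8 = 400 Mb
Time = 400 / 820.0
Time = 0.4878 seconds


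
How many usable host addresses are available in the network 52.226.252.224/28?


Host bits = 32 - 28 = 4
Total addresses = 2^4 = 16
Usable = total - 2 (network and broadcast)
Usable hosts: 14


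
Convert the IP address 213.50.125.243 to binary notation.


213 = 11010101
50 = 00110010
125 = 01111101
243 = 11110011
Binary: 11010101.00110010.01111101.11110011


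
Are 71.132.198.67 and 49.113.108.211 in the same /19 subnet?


Mask: 255.255.224.0
71.132.198.67 AND mask = 71.132.192.0
49.113.108.211 AND mask = 49.113.96.0
No, different subnets (71.132.192.0 vs 49.113.96.0)


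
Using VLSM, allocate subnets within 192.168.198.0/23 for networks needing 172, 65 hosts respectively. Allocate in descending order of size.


172 hosts -> /24 (254 usable): 192.168.198.0/24
65 hosts -> /25 (126 usable): 192.168.199.0/25
Allocation: 192.168.198.0/24 (172 hosts, 254 usable); 192.168.199.0/25 (65 hosts, 126 usable)


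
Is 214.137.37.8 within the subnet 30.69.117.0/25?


Subnet network: 30.69.117.0
Test IP AND mask: 214.137.37.0
No, 214.137.37.8 is not in 30.69.117.0/25


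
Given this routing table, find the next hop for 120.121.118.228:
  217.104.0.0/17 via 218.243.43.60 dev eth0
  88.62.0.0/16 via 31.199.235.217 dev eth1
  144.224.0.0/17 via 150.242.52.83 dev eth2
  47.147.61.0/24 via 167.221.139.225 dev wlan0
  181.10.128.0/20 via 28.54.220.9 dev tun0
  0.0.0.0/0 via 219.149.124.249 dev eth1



Longest prefix match for 120.121.118.228:
  /17 217.104.0.0: no
  /16 88.62.0.0: no
  /17 144.224.0.0: no
  /24 47.147.61.0: no
  /20 181.10.128.0: no
  /0 0.0.0.0: MATCH
Selected: next-hop 219.149.124.249 via eth1 (matched /0)


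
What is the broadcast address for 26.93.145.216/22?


Network: 26.93.144.0/22
Host bits = 10
Set all host bits to 1:
Broadcast: 26.93.147.255


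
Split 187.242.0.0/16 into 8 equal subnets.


New prefix = 16 + 3 = 19
Each subnet has 8192 addresses
  187.242.0.0/19
  187.242.32.0/19
  187.242.64.0/19
  187.242.96.0/19
  187.242.128.0/19
  187.242.160.0/19
  187.242.192.0/19
  187.242.224.0/19
Subnets: 187.242.0.0/19, 187.242.32.0/19, 187.242.64.0/19, 187.242.96.0/19, 187.242.128.0/19, 187.242.160.0/19, 187.242.192.0/19, 187.242.224.0/19


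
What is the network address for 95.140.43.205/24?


IP:   01011111.10001100.00101011.11001101
Mask: 11111111.11111111.11111111.00000000
AND operation:
Net:  01011111.10001100.00101011.00000000
Network: 95.140.43.0/24


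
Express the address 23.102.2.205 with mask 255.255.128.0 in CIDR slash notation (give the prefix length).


Binary: 11111111.11111111.10000000.00000000
Count leading 1s
Prefix: /17


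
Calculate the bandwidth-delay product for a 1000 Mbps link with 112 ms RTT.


BDP = bandwidth * RTT
= 1000 Mbps * 112 ms
= 1000 * 1e6 * 112 / 1000 bits
= 112000000 bits
= 14000000 bytes
= 13671.875 KB
BDP = 112000000 bits (14000000 bytes)


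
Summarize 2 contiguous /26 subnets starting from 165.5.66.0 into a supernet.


Original prefix: /26
Number of subnets: 2 = 2^1
New prefix = 26 - 1 = 25
Supernet: 165.5.66.0/25


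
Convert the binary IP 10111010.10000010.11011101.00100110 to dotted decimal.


10111010 = 186
10000010 = 130
11011101 = 221
00100110 = 38
IP: 186.130.221.38


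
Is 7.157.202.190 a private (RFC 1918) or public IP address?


RFC 1918 private ranges:
  10.0.0.0/8 (10.0.0.0 - 10.255.255.255)
  172.16.0.0/12 (172.16.0.0 - 172.31.255.255)
  192.168.0.0/16 (192.168.0.0 - 192.168.255.255)
Public (not in any RFC 1918 range)


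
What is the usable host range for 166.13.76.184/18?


Network: 166.13.64.0
Broadcast: 166.13.127.255
First usable = network + 1
Last usable = broadcast - 1
Range: 166.13.64.1 to 166.13.127.254


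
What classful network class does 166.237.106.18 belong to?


First octet: 166
Binary: 10100110
10xxxxxx -> Class B (128-191)
Class B, default mask 255.255.0.0 (/16)


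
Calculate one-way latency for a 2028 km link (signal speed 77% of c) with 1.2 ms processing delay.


Speed = 0.77 * 3e5 km/s = 231000 km/s
Propagation delay = 2028 / 231000 = 0.0088 s = 8.7792 ms
Processing delay = 1.2 ms
Total one-way latency = 9.9792 ms


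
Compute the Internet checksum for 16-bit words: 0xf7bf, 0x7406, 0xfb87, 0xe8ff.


Sum all words (with carry folding):
+ 0xf7bf = 0xf7bf
+ 0x7406 = 0x6bc6
+ 0xfb87 = 0x674e
+ 0xe8ff = 0x504e
One's complement: ~0x504e
Checksum = 0xafb1


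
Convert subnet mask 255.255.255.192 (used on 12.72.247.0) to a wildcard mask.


Subnet mask: 255.255.255.192
Wildcard = 255.255.255.255 - subnet mask
255 - 255 = 0
255 - 255 = 0
255 - 255 = 0
255 - 192 = 63
Wildcard: 0.0.0.63


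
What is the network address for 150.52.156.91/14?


IP:   10010110.00110100.10011100.01011011
Mask: 11111111.11111100.00000000.00000000
AND operation:
Net:  10010110.00110100.00000000.00000000
Network: 150.52.0.0/14


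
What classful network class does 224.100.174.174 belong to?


First octet: 224
Binary: 11100000
1110xxxx -> Class D (224-239)
Class D (multicast), default mask N/A


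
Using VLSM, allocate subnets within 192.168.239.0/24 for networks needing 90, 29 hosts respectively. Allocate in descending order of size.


90 hosts -> /25 (126 usable): 192.168.239.0/25
29 hosts -> /27 (30 usable): 192.168.239.128/27
Allocation: 192.168.239.0/25 (90 hosts, 126 usable); 192.168.239.128/27 (29 hosts, 30 usable)


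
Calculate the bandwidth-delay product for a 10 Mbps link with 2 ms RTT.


BDP = bandwidth * RTT
= 10 Mbps * 2 ms
= 10 * 1e6 * 2 / 1000 bits
= 20000 bits
= 2500 bytes
= 2.4414 KB
BDP = 20000 bits (2500 bytes)


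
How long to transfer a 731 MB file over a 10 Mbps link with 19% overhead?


Effective throughput = 10 * (1 - 19/100) = 8.1 Mbps
File size in Mb = 731 * 8 = 5848 Mb
Time = 5848 / 8.1
Time = 721.9753 seconds


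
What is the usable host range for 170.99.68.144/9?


Network: 170.0.0.0
Broadcast: 170.127.255.255
First usable = network + 1
Last usable = broadcast - 1
Range: 170.0.0.1 to 170.127.255.254


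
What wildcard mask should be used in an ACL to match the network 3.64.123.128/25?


Subnet mask: 255.255.255.128
Wildcard = 255.255.255.255 - subnet mask
255 - 255 = 0
255 - 255 = 0
255 - 255 = 0
255 - 128 = 127
Wildcard: 0.0.0.127


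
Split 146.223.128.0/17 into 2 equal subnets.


New prefix = 17 + 1 = 18
Each subnet has 16384 addresses
  146.223.128.0/18
  146.223.192.0/18
Subnets: 146.223.128.0/18, 146.223.192.0/18


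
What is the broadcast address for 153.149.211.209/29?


Network: 153.149.211.208/29
Host bits = 3
Set all host bits to 1:
Broadcast: 153.149.211.215


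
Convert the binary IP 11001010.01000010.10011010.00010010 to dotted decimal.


11001010 = 202
01000010 = 66
10011010 = 154
00010010 = 18
IP: 202.66.154.18


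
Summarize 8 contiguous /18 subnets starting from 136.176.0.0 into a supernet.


Original prefix: /18
Number of subnets: 8 = 2^3
New prefix = 18 - 3 = 15
Supernet: 136.176.0.0/15


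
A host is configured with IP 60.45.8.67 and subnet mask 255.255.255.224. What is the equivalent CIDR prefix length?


Binary: 11111111.11111111.11111111.11100000
Count leading 1s
Prefix: /27


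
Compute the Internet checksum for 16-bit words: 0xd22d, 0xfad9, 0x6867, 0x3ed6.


Sum all words (with carry folding):
+ 0xd22d = 0xd22d
+ 0xfad9 = 0xcd07
+ 0x6867 = 0x356f
+ 0x3ed6 = 0x7445
One's complement: ~0x7445
Checksum = 0x8bba


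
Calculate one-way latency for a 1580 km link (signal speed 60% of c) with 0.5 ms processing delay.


Speed = 0.6 * 3e5 km/s = 180000 km/s
Propagation delay = 1580 / 180000 = 0.0088 s = 8.7778 ms
Processing delay = 0.5 ms
Total one-way latency = 9.2778 ms


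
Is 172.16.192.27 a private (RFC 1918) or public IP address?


RFC 1918 private ranges:
  10.0.0.0/8 (10.0.0.0 - 10.255.255.255)
  172.16.0.0/12 (172.16.0.0 - 172.31.255.255)
  192.168.0.0/16 (192.168.0.0 - 192.168.255.255)
Private (in 172.16.0.0/12)


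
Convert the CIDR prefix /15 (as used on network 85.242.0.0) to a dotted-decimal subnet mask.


/15 means 15 network bits, 17 host bits
Binary: 11111111111111100000000000000000
Mask: 255.254.0.0


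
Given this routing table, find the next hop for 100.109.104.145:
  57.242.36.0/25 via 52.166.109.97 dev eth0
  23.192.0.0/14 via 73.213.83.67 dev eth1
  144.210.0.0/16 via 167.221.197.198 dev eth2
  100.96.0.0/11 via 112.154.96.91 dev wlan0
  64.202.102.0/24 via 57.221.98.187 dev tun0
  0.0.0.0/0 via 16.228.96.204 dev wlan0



Longest prefix match for 100.109.104.145:
  /25 57.242.36.0: no
  /14 23.192.0.0: no
  /16 144.210.0.0: no
  /11 100.96.0.0: MATCH
  /24 64.202.102.0: no
  /0 0.0.0.0: MATCH
Selected: next-hop 112.154.96.91 via wlan0 (matched /11)


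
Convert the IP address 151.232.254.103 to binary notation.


151 = 10010111
232 = 11101000
254 = 11111110
103 = 01100111
Binary: 10010111.11101000.11111110.01100111


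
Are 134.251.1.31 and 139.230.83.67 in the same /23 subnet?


Mask: 255.255.254.0
134.251.1.31 AND mask = 134.251.0.0
139.230.83.67 AND mask = 139.230.82.0
No, different subnets (134.251.0.0 vs 139.230.82.0)


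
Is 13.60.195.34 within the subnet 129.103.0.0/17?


Subnet network: 129.103.0.0
Test IP AND mask: 13.60.128.0
No, 13.60.195.34 is not in 129.103.0.0/17


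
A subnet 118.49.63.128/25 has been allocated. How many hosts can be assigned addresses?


Host bits = 32 - 25 = 7
Total addresses = 2^7 = 128
Usable = total - 2 (network and broadcast)
Usable hosts: 126


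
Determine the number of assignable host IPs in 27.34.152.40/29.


Host bits = 32 - 29 = 3
Total addresses = 2^3 = 8
Usable = total - 2 (network and broadcast)
Usable hosts: 6


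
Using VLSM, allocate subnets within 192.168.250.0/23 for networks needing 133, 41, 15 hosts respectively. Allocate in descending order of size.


133 hosts -> /24 (254 usable): 192.168.250.0/24
41 hosts -> /26 (62 usable): 192.168.251.0/26
15 hosts -> /27 (30 usable): 192.168.251.64/27
Allocation: 192.168.250.0/24 (133 hosts, 254 usable); 192.168.251.0/26 (41 hosts, 62 usable); 192.168.251.64/27 (15 hosts, 30 usable)


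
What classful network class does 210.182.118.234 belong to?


First octet: 210
Binary: 11010010
110xxxxx -> Class C (192-223)
Class C, default mask 255.255.255.0 (/24)


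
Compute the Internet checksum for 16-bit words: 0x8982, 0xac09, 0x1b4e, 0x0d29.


Sum all words (with carry folding):
+ 0x8982 = 0x8982
+ 0xac09 = 0x358c
+ 0x1b4e = 0x50da
+ 0x0d29 = 0x5e03
One's complement: ~0x5e03
Checksum = 0xa1fc


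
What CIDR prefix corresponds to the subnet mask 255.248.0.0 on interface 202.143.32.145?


Binary: 11111111.11111000.00000000.00000000
Count leading 1s
Prefix: /13


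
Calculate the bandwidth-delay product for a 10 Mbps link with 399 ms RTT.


BDP = bandwidth * RTT
= 10 Mbps * 399 ms
= 10 * 1e6 * 399 / 1000 bits
= 3990000 bits
= 498750 bytes
= 487.0605 KB
BDP = 3990000 bits (498750 bytes)


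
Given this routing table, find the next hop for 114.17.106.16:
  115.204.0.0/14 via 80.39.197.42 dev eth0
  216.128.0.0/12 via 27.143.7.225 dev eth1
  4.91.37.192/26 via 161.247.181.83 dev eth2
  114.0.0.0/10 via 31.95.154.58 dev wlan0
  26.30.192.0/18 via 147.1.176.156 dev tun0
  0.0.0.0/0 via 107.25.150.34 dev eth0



Longest prefix match for 114.17.106.16:
  /14 115.204.0.0: no
  /12 216.128.0.0: no
  /26 4.91.37.192: no
  /10 114.0.0.0: MATCH
  /18 26.30.192.0: no
  /0 0.0.0.0: MATCH
Selected: next-hop 31.95.154.58 via wlan0 (matched /10)


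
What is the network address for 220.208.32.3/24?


IP:   11011100.11010000.00100000.00000011
Mask: 11111111.11111111.11111111.00000000
AND operation:
Net:  11011100.11010000.00100000.00000000
Network: 220.208.32.0/24


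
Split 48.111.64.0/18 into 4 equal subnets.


New prefix = 18 + 2 = 20
Each subnet has 4096 addresses
  48.111.64.0/20
  48.111.80.0/20
  48.111.96.0/20
  48.111.112.0/20
Subnets: 48.111.64.0/20, 48.111.80.0/20, 48.111.96.0/20, 48.111.112.0/20


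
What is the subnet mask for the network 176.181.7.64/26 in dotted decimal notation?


/26 means 26 network bits, 6 host bits
Binary: 11111111111111111111111111000000
Mask: 255.255.255.192


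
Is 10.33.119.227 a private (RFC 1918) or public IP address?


RFC 1918 private ranges:
  10.0.0.0/8 (10.0.0.0 - 10.255.255.255)
  172.16.0.0/12 (172.16.0.0 - 172.31.255.255)
  192.168.0.0/16 (192.168.0.0 - 192.168.255.255)
Private (in 10.0.0.0/8)


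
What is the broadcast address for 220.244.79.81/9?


Network: 220.128.0.0/9
Host bits = 23
Set all host bits to 1:
Broadcast: 220.255.255.255


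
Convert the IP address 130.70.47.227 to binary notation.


130 = 10000010
70 = 01000110
47 = 00101111
227 = 11100011
Binary: 10000010.01000110.00101111.11100011


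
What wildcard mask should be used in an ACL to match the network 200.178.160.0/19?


Subnet mask: 255.255.224.0
Wildcard = 255.255.255.255 - subnet mask
255 - 255 = 0
255 - 255 = 0
255 - 224 = 31
255 - 0 = 255
Wildcard: 0.0.31.255


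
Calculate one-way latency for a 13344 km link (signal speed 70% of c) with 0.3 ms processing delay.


Speed = 0.7 * 3e5 km/s = 210000 km/s
Propagation delay = 13344 / 210000 = 0.0635 s = 63.5429 ms
Processing delay = 0.3 ms
Total one-way latency = 63.8429 ms


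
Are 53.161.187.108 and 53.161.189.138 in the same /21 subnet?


Mask: 255.255.248.0
53.161.187.108 AND mask = 53.161.184.0
53.161.189.138 AND mask = 53.161.184.0
Yes, same subnet (53.161.184.0)


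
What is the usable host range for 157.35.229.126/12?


Network: 157.32.0.0
Broadcast: 157.47.255.255
First usable = network + 1
Last usable = broadcast - 1
Range: 157.32.0.1 to 157.47.255.254


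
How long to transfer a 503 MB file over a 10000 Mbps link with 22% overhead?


Effective throughput = 10000 * (1 - 22/100) = 7800 Mbps
File size in Mb = 503 * 8 = 4024 Mb
Time = 4024 / 7800
Time = 0.5159 seconds


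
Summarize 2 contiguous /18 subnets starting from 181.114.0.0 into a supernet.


Original prefix: /18
Number of subnets: 2 = 2^1
New prefix = 18 - 1 = 17
Supernet: 181.114.0.0/17


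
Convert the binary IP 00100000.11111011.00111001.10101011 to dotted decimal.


00100000 = 32
11111011 = 251
00111001 = 57
10101011 = 171
IP: 32.251.57.171


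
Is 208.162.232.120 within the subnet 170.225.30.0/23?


Subnet network: 170.225.30.0
Test IP AND mask: 208.162.232.0
No, 208.162.232.120 is not in 170.225.30.0/23


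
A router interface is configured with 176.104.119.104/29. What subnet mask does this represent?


/29 means 29 network bits, 3 host bits
Binary: 11111111111111111111111111111000
Mask: 255.255.255.248


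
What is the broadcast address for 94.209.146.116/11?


Network: 94.192.0.0/11
Host bits = 21
Set all host bits to 1:
Broadcast: 94.223.255.255


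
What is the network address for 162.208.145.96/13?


IP:   10100010.11010000.10010001.01100000
Mask: 11111111.11111000.00000000.00000000
AND operation:
Net:  10100010.11010000.00000000.00000000
Network: 162.208.0.0/13


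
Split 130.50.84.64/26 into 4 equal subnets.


New prefix = 26 + 2 = 28
Each subnet has 16 addresses
  130.50.84.64/28
  130.50.84.80/28
  130.50.84.96/28
  130.50.84.112/28
Subnets: 130.50.84.64/28, 130.50.84.80/28, 130.50.84.96/28, 130.50.84.112/28


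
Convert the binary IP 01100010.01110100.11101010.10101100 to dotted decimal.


01100010 = 98
01110100 = 116
11101010 = 234
10101100 = 172
IP: 98.116.234.172


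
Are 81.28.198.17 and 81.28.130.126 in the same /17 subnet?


Mask: 255.255.128.0
81.28.198.17 AND mask = 81.28.128.0
81.28.130.126 AND mask = 81.28.128.0
Yes, same subnet (81.28.128.0)


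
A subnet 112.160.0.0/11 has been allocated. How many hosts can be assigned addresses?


Host bits = 32 - 11 = 21
Total addresses = 2^21 = 2097152
Usable = total - 2 (network and broadcast)
Usable hosts: 2097150


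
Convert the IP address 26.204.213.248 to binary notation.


26 = 00011010
204 = 11001100
213 = 11010101
248 = 11111000
Binary: 00011010.11001100.11010101.11111000


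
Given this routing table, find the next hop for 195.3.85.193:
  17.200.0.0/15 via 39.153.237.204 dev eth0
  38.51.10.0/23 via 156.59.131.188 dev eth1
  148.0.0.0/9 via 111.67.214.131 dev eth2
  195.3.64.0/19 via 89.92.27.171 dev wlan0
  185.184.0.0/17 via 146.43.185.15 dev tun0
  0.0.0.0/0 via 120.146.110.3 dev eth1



Longest prefix match for 195.3.85.193:
  /15 17.200.0.0: no
  /23 38.51.10.0: no
  /9 148.0.0.0: no
  /19 195.3.64.0: MATCH
  /17 185.184.0.0: no
  /0 0.0.0.0: MATCH
Selected: next-hop 89.92.27.171 via wlan0 (matched /19)


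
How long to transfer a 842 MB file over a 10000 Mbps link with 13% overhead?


Effective throughput = 10000 * (1 - 13/100) = 8700 Mbps
File size in Mb = 842 * 8 = 6736 Mb
Time = 6736 / 8700
Time = 0.7743 seconds


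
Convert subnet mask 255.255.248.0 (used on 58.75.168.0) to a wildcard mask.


Subnet mask: 255.255.248.0
Wildcard = 255.255.255.255 - subnet mask
255 - 255 = 0
255 - 255 = 0
255 - 248 = 7
255 - 0 = 255
Wildcard: 0.0.7.255


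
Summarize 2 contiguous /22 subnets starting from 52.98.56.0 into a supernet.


Original prefix: /22
Number of subnets: 2 = 2^1
New prefix = 22 - 1 = 21
Supernet: 52.98.56.0/21


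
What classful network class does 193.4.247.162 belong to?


First octet: 193
Binary: 11000001
110xxxxx -> Class C (192-223)
Class C, default mask 255.255.255.0 (/24)


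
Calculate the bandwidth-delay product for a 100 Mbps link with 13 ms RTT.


BDP = bandwidth * RTT
= 100 Mbps * 13 ms
= 100 * 1e6 * 13 / 1000 bits
= 1300000 bits
= 162500 bytes
= 158.6914 KB
BDP = 1300000 bits (162500 bytes)


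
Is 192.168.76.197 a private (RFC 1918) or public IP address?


RFC 1918 private ranges:
  10.0.0.0/8 (10.0.0.0 - 10.255.255.255)
  172.16.0.0/12 (172.16.0.0 - 172.31.255.255)
  192.168.0.0/16 (192.168.0.0 - 192.168.255.255)
Private (in 192.168.0.0/16)


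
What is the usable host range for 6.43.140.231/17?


Network: 6.43.128.0
Broadcast: 6.43.255.255
First usable = network + 1
Last usable = broadcast - 1
Range: 6.43.128.1 to 6.43.255.254


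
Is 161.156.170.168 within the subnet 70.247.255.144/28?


Subnet network: 70.247.255.144
Test IP AND mask: 161.156.170.160
No, 161.156.170.168 is not in 70.247.255.144/28


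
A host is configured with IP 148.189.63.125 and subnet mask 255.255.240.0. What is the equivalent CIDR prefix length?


Binary: 11111111.11111111.11110000.00000000
Count leading 1s
Prefix: /20


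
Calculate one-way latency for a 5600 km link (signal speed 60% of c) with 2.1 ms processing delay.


Speed = 0.6 * 3e5 km/s = 180000 km/s
Propagation delay = 5600 / 180000 = 0.0311 s = 31.1111 ms
Processing delay = 2.1 ms
Total one-way latency = 33.2111 ms


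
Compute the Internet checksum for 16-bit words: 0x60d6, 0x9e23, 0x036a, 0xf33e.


Sum all words (with carry folding):
+ 0x60d6 = 0x60d6
+ 0x9e23 = 0xfef9
+ 0x036a = 0x0264
+ 0xf33e = 0xf5a2
One's complement: ~0xf5a2
Checksum = 0x0a5d


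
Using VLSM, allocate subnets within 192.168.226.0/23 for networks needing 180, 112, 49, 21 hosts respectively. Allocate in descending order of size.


180 hosts -> /24 (254 usable): 192.168.226.0/24
112 hosts -> /25 (126 usable): 192.168.227.0/25
49 hosts -> /26 (62 usable): 192.168.227.128/26
21 hosts -> /27 (30 usable): 192.168.227.192/27
Allocation: 192.168.226.0/24 (180 hosts, 254 usable); 192.168.227.0/25 (112 hosts, 126 usable); 192.168.227.128/26 (49 hosts, 62 usable); 192.168.227.192/27 (21 hosts, 30 usable)


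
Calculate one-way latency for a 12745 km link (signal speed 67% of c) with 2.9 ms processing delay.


Speed = 0.67 * 3e5 km/s = 201000 km/s
Propagation delay = 12745 / 201000 = 0.0634 s = 63.408 ms
Processing delay = 2.9 ms
Total one-way latency = 66.308 ms


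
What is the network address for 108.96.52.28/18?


IP:   01101100.01100000.00110100.00011100
Mask: 11111111.11111111.11000000.00000000
AND operation:
Net:  01101100.01100000.00000000.00000000
Network: 108.96.0.0/18


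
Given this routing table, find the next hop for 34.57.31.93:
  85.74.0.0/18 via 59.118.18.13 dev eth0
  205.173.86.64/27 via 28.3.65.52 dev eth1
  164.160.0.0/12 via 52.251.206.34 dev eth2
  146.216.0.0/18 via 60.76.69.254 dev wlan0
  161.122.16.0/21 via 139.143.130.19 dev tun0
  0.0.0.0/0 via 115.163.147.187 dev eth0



Longest prefix match for 34.57.31.93:
  /18 85.74.0.0: no
  /27 205.173.86.64: no
  /12 164.160.0.0: no
  /18 146.216.0.0: no
  /21 161.122.16.0: no
  /0 0.0.0.0: MATCH
Selected: next-hop 115.163.147.187 via eth0 (matched /0)


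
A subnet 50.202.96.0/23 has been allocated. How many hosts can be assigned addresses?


Host bits = 32 - 23 = 9
Total addresses = 2^9 = 512
Usable = total - 2 (network and broadcast)
Usable hosts: 510


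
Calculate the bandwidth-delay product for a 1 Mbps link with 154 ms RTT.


BDP = bandwidth * RTT
= 1 Mbps * 154 ms
= 1 * 1e6 * 154 / 1000 bits
= 154000 bits
= 19250 bytes
= 18.7988 KB
BDP = 154000 bits (19250 bytes)


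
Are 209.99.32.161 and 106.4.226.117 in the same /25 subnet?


Mask: 255.255.255.128
209.99.32.161 AND mask = 209.99.32.128
106.4.226.117 AND mask = 106.4.226.0
No, different subnets (209.99.32.128 vs 106.4.226.0)


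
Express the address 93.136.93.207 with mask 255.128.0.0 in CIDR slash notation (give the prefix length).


Binary: 11111111.10000000.00000000.00000000
Count leading 1s
Prefix: /9


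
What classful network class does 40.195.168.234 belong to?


First octet: 40
Binary: 00101000
0xxxxxxx -> Class A (1-126)
Class A, default mask 255.0.0.0 (/8)


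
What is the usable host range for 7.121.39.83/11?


Network: 7.96.0.0
Broadcast: 7.127.255.255
First usable = network + 1
Last usable = broadcast - 1
Range: 7.96.0.1 to 7.127.255.254


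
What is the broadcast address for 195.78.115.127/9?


Network: 195.0.0.0/9
Host bits = 23
Set all host bits to 1:
Broadcast: 195.127.255.255


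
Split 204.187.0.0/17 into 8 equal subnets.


New prefix = 17 + 3 = 20
Each subnet has 4096 addresses
  204.187.0.0/20
  204.187.16.0/20
  204.187.32.0/20
  204.187.48.0/20
  204.187.64.0/20
  204.187.80.0/20
  204.187.96.0/20
  204.187.112.0/20
Subnets: 204.187.0.0/20, 204.187.16.0/20, 204.187.32.0/20, 204.187.48.0/20, 204.187.64.0/20, 204.187.80.0/20, 204.187.96.0/20, 204.187.112.0/20


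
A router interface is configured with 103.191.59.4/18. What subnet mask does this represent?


/18 means 18 network bits, 14 host bits
Binary: 11111111111111111100000000000000
Mask: 255.255.192.0


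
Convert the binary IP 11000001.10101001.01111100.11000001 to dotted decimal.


11000001 = 193
10101001 = 169
01111100 = 124
11000001 = 193
IP: 193.169.124.193


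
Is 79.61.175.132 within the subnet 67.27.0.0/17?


Subnet network: 67.27.0.0
Test IP AND mask: 79.61.128.0
No, 79.61.175.132 is not in 67.27.0.0/17


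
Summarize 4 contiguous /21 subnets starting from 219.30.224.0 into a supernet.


Original prefix: /21
Number of subnets: 4 = 2^2
New prefix = 21 - 2 = 19
Supernet: 219.30.224.0/19


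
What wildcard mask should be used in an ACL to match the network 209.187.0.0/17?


Subnet mask: 255.255.128.0
Wildcard = 255.255.255.255 - subnet mask
255 - 255 = 0
255 - 255 = 0
255 - 128 = 127
255 - 0 = 255
Wildcard: 0.0.127.255


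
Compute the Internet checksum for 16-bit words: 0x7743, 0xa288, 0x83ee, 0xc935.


Sum all words (with carry folding):
+ 0x7743 = 0x7743
+ 0xa288 = 0x19cc
+ 0x83ee = 0x9dba
+ 0xc935 = 0x66f0
One's complement: ~0x66f0
Checksum = 0x990f


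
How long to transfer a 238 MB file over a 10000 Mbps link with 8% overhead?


Effective throughput = 10000 * (1 - 8/100) = 9200 Mbps
File size in Mb = 238 * 8 = 1904 Mb
Time = 1904 / 9200
Time = 0.207 seconds


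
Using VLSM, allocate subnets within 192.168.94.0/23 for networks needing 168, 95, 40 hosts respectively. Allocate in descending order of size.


168 hosts -> /24 (254 usable): 192.168.94.0/24
95 hosts -> /25 (126 usable): 192.168.95.0/25
40 hosts -> /26 (62 usable): 192.168.95.128/26
Allocation: 192.168.94.0/24 (168 hosts, 254 usable); 192.168.95.0/25 (95 hosts, 126 usable); 192.168.95.128/26 (40 hosts, 62 usable)


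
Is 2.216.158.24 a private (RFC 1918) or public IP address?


RFC 1918 private ranges:
  10.0.0.0/8 (10.0.0.0 - 10.255.255.255)
  172.16.0.0/12 (172.16.0.0 - 172.31.255.255)
  192.168.0.0/16 (192.168.0.0 - 192.168.255.255)
Public (not in any RFC 1918 range)


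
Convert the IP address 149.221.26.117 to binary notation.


149 = 10010101
221 = 11011101
26 = 00011010
117 = 01110101
Binary: 10010101.11011101.00011010.01110101


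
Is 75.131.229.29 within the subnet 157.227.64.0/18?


Subnet network: 157.227.64.0
Test IP AND mask: 75.131.192.0
No, 75.131.229.29 is not in 157.227.64.0/18


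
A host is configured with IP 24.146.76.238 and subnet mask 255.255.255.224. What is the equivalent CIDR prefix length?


Binary: 11111111.11111111.11111111.11100000
Count leading 1s
Prefix: /27


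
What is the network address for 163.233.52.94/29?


IP:   10100011.11101001.00110100.01011110
Mask: 11111111.11111111.11111111.11111000
AND operation:
Net:  10100011.11101001.00110100.01011000
Network: 163.233.52.88/29


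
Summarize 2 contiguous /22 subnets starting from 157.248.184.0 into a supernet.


Original prefix: /22
Number of subnets: 2 = 2^1
New prefix = 22 - 1 = 21
Supernet: 157.248.184.0/21


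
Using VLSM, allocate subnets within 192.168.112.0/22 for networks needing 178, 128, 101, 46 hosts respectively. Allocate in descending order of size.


178 hosts -> /24 (254 usable): 192.168.112.0/24
128 hosts -> /24 (254 usable): 192.168.113.0/24
101 hosts -> /25 (126 usable): 192.168.114.0/25
46 hosts -> /26 (62 usable): 192.168.114.128/26
Allocation: 192.168.112.0/24 (178 hosts, 254 usable); 192.168.113.0/24 (128 hosts, 254 usable); 192.168.114.0/25 (101 hosts, 126 usable); 192.168.114.128/26 (46 hosts, 62 usable)


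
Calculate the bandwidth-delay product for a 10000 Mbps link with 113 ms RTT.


BDP = bandwidth * RTT
= 10000 Mbps * 113 ms
= 10000 * 1e6 * 113 / 1000 bits
= 1130000000 bits
= 141250000 bytes
= 137939.4531 KB
BDP = 1130000000 bits (141250000 bytes)


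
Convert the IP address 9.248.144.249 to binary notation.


9 = 00001001
248 = 11111000
144 = 10010000
249 = 11111001
Binary: 00001001.11111000.10010000.11111001


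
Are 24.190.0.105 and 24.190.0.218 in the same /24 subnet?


Mask: 255.255.255.0
24.190.0.105 AND mask = 24.190.0.0
24.190.0.218 AND mask = 24.190.0.0
Yes, same subnet (24.190.0.0)


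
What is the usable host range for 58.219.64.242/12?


Network: 58.208.0.0
Broadcast: 58.223.255.255
First usable = network + 1
Last usable = broadcast - 1
Range: 58.208.0.1 to 58.223.255.254


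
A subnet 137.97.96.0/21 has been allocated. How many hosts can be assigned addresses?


Host bits = 32 - 21 = 11
Total addresses = 2^11 = 2048
Usable = total - 2 (network and broadcast)
Usable hosts: 2046


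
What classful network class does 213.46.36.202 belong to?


First octet: 213
Binary: 11010101
110xxxxx -> Class C (192-223)
Class C, default mask 255.255.255.0 (/24)


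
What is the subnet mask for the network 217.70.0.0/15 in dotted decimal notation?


/15 means 15 network bits, 17 host bits
Binary: 11111111111111100000000000000000
Mask: 255.254.0.0


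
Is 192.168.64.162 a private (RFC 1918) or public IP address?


RFC 1918 private ranges:
  10.0.0.0/8 (10.0.0.0 - 10.255.255.255)
  172.16.0.0/12 (172.16.0.0 - 172.31.255.255)
  192.168.0.0/16 (192.168.0.0 - 192.168.255.255)
Private (in 192.168.0.0/16)


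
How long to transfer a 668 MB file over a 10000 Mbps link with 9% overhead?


Effective throughput = 10000 * (1 - 9/100) = 9100 Mbps
File size in Mb = 668 * 8 = 5344 Mb
Time = 5344 / 9100
Time = 0.5873 seconds


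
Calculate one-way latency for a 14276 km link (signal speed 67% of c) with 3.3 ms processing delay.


Speed = 0.67 * 3e5 km/s = 201000 km/s
Propagation delay = 14276 / 201000 = 0.071 s = 71.0249 ms
Processing delay = 3.3 ms
Total one-way latency = 74.3249 ms


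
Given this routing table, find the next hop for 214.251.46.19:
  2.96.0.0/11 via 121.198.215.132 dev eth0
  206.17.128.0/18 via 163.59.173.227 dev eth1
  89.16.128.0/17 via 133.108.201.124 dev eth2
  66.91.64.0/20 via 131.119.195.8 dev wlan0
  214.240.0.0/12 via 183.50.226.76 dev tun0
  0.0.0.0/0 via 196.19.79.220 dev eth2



Longest prefix match for 214.251.46.19:
  /11 2.96.0.0: no
  /18 206.17.128.0: no
  /17 89.16.128.0: no
  /20 66.91.64.0: no
  /12 214.240.0.0: MATCH
  /0 0.0.0.0: MATCH
Selected: next-hop 183.50.226.76 via tun0 (matched /12)


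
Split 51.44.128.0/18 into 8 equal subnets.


New prefix = 18 + 3 = 21
Each subnet has 2048 addresses
  51.44.128.0/21
  51.44.136.0/21
  51.44.144.0/21
  51.44.152.0/21
  51.44.160.0/21
  51.44.168.0/21
  51.44.176.0/21
  51.44.184.0/21
Subnets: 51.44.128.0/21, 51.44.136.0/21, 51.44.144.0/21, 51.44.152.0/21, 51.44.160.0/21, 51.44.168.0/21, 51.44.176.0/21, 51.44.184.0/21


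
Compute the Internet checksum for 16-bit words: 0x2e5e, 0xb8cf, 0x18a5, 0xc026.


Sum all words (with carry folding):
+ 0x2e5e = 0x2e5e
+ 0xb8cf = 0xe72d
+ 0x18a5 = 0xffd2
+ 0xc026 = 0xbff9
One's complement: ~0xbff9
Checksum = 0x4006


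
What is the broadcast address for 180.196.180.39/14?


Network: 180.196.0.0/14
Host bits = 18
Set all host bits to 1:
Broadcast: 180.199.255.255


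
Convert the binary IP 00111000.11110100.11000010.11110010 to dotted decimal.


00111000 = 56
11110100 = 244
11000010 = 194
11110010 = 242
IP: 56.244.194.242


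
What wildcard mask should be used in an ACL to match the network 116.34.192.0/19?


Subnet mask: 255.255.224.0
Wildcard = 255.255.255.255 - subnet mask
255 - 255 = 0
255 - 255 = 0
255 - 224 = 31
255 - 0 = 255
Wildcard: 0.0.31.255


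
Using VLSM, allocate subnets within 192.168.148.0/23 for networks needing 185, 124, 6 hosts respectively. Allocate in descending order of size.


185 hosts -> /24 (254 usable): 192.168.148.0/24
124 hosts -> /25 (126 usable): 192.168.149.0/25
6 hosts -> /29 (6 usable): 192.168.149.128/29
Allocation: 192.168.148.0/24 (185 hosts, 254 usable); 192.168.149.0/25 (124 hosts, 126 usable); 192.168.149.128/29 (6 hosts, 6 usable)


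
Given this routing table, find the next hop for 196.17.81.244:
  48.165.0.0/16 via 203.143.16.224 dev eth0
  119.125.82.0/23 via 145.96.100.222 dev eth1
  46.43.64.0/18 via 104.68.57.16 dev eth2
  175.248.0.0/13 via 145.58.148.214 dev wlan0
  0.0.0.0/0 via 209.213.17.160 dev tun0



Longest prefix match for 196.17.81.244:
  /16 48.165.0.0: no
  /23 119.125.82.0: no
  /18 46.43.64.0: no
  /13 175.248.0.0: no
  /0 0.0.0.0: MATCH
Selected: next-hop 209.213.17.160 via tun0 (matched /0)


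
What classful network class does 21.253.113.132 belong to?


First octet: 21
Binary: 00010101
0xxxxxxx -> Class A (1-126)
Class A, default mask 255.0.0.0 (/8)


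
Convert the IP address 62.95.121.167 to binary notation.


62 = 00111110
95 = 01011111
121 = 01111001
167 = 10100111
Binary: 00111110.01011111.01111001.10100111


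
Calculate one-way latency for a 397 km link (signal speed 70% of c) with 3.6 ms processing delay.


Speed = 0.7 * 3e5 km/s = 210000 km/s
Propagation delay = 397 / 210000 = 0.0019 s = 1.8905 ms
Processing delay = 3.6 ms
Total one-way latency = 5.4905 ms


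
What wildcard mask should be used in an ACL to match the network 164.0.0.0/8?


Subnet mask: 255.0.0.0
Wildcard = 255.255.255.255 - subnet mask
255 - 255 = 0
255 - 0 = 255
255 - 0 = 255
255 - 0 = 255
Wildcard: 0.255.255.255


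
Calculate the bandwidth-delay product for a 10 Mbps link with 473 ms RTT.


BDP = bandwidth * RTT
= 10 Mbps * 473 ms
= 10 * 1e6 * 473 / 1000 bits
= 4730000 bits
= 591250 bytes
= 577.3926 KB
BDP = 4730000 bits (591250 bytes)


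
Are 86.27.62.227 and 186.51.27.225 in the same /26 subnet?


Mask: 255.255.255.192
86.27.62.227 AND mask = 86.27.62.192
186.51.27.225 AND mask = 186.51.27.192
No, different subnets (86.27.62.192 vs 186.51.27.192)


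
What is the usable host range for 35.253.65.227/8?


Network: 35.0.0.0
Broadcast: 35.255.255.255
First usable = network + 1
Last usable = broadcast - 1
Range: 35.0.0.1 to 35.255.255.254


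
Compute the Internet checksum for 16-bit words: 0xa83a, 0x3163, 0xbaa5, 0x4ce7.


Sum all words (with carry folding):
+ 0xa83a = 0xa83a
+ 0x3163 = 0xd99d
+ 0xbaa5 = 0x9443
+ 0x4ce7 = 0xe12a
One's complement: ~0xe12a
Checksum = 0x1ed5


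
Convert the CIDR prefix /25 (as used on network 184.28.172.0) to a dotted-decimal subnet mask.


/25 means 25 network bits, 7 host bits
Binary: 11111111111111111111111110000000
Mask: 255.255.255.128


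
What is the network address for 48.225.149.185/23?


IP:   00110000.11100001.10010101.10111001
Mask: 11111111.11111111.11111110.00000000
AND operation:
Net:  00110000.11100001.10010100.00000000
Network: 48.225.148.0/23


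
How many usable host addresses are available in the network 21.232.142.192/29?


Host bits = 32 - 29 = 3
Total addresses = 2^3 = 8
Usable = total - 2 (network and broadcast)
Usable hosts: 6


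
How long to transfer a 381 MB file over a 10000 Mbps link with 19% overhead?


Effective throughput = 10000 * (1 - 19/100) = 8100.0 Mbps
File size in Mb = 381 * 8 = 3048 Mb
Time = 3048 / 8100.0
Time = 0.3763 seconds


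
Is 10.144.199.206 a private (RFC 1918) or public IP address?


RFC 1918 private ranges:
  10.0.0.0/8 (10.0.0.0 - 10.255.255.255)
  172.16.0.0/12 (172.16.0.0 - 172.31.255.255)
  192.168.0.0/16 (192.168.0.0 - 192.168.255.255)
Private (in 10.0.0.0/8)


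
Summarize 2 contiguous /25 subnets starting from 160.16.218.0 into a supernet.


Original prefix: /25
Number of subnets: 2 = 2^1
New prefix = 25 - 1 = 24
Supernet: 160.16.218.0/24


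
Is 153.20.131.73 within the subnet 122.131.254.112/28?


Subnet network: 122.131.254.112
Test IP AND mask: 153.20.131.64
No, 153.20.131.73 is not in 122.131.254.112/28


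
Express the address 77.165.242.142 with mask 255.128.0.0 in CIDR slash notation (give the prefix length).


Binary: 11111111.10000000.00000000.00000000
Count leading 1s
Prefix: /9


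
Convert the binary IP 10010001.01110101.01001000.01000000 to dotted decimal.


10010001 = 145
01110101 = 117
01001000 = 72
01000000 = 64
IP: 145.117.72.64


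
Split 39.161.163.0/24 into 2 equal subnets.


New prefix = 24 + 1 = 25
Each subnet has 128 addresses
  39.161.163.0/25
  39.161.163.128/25
Subnets: 39.161.163.0/25, 39.161.163.128/25


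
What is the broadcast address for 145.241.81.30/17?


Network: 145.241.0.0/17
Host bits = 15
Set all host bits to 1:
Broadcast: 145.241.127.255


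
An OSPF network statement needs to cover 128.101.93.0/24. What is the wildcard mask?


Subnet mask: 255.255.255.0
Wildcard = 255.255.255.255 - subnet mask
255 - 255 = 0
255 - 255 = 0
255 - 255 = 0
255 - 0 = 255
Wildcard: 0.0.0.255


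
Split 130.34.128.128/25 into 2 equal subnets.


New prefix = 25 + 1 = 26
Each subnet has 64 addresses
  130.34.128.128/26
  130.34.128.192/26
Subnets: 130.34.128.128/26, 130.34.128.192/26


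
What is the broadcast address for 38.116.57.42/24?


Network: 38.116.57.0/24
Host bits = 8
Set all host bits to 1:
Broadcast: 38.116.57.255


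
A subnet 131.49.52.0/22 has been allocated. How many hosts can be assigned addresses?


Host bits = 32 - 22 = 10
Total addresses = 2^10 = 1024
Usable = total - 2 (network and broadcast)
Usable hosts: 1022


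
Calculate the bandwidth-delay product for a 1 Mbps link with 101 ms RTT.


BDP = bandwidth * RTT
= 1 Mbps * 101 ms
= 1 * 1e6 * 101 / 1000 bits
= 101000 bits
= 12625 bytes
= 12.3291 KB
BDP = 101000 bits (12625 bytes)


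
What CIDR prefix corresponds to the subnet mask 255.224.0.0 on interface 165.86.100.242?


Binary: 11111111.11100000.00000000.00000000
Count leading 1s
Prefix: /11


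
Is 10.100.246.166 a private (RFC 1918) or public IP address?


RFC 1918 private ranges:
  10.0.0.0/8 (10.0.0.0 - 10.255.255.255)
  172.16.0.0/12 (172.16.0.0 - 172.31.255.255)
  192.168.0.0/16 (192.168.0.0 - 192.168.255.255)
Private (in 10.0.0.0/8)


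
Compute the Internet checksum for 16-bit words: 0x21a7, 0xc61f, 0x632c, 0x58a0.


Sum all words (with carry folding):
+ 0x21a7 = 0x21a7
+ 0xc61f = 0xe7c6
+ 0x632c = 0x4af3
+ 0x58a0 = 0xa393
One's complement: ~0xa393
Checksum = 0x5c6c


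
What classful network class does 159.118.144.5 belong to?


First octet: 159
Binary: 10011111
10xxxxxx -> Class B (128-191)
Class B, default mask 255.255.0.0 (/16)


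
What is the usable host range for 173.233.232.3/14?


Network: 173.232.0.0
Broadcast: 173.235.255.255
First usable = network + 1
Last usable = broadcast - 1
Range: 173.232.0.1 to 173.235.255.254
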